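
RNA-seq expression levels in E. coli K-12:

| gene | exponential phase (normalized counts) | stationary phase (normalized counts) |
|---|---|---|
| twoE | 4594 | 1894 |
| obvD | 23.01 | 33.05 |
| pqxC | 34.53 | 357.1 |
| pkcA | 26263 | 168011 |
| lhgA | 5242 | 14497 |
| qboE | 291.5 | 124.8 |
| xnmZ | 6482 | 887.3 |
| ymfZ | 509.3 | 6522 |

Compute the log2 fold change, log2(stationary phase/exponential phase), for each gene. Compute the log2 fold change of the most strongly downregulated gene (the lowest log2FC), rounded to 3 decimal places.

log2(1894/4594) = -1.278  (twoE)
log2(33.05/23.01) = 0.522  (obvD)
log2(357.1/34.53) = 3.370  (pqxC)
log2(168011/26263) = 2.677  (pkcA)
log2(14497/5242) = 1.468  (lhgA)
log2(124.8/291.5) = -1.224  (qboE)
log2(887.3/6482) = -2.869  (xnmZ)
log2(6522/509.3) = 3.679  (ymfZ)
xnmZ is most strongly downregulated.

-2.869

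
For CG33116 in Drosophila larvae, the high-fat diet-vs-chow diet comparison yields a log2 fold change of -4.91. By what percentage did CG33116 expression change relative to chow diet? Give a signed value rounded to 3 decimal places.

Fold change = 2^(-4.91) = 0.0333
Percent change = (FC − 1) × 100% = (0.0333 − 1) × 100 = -96.674%

-96.674%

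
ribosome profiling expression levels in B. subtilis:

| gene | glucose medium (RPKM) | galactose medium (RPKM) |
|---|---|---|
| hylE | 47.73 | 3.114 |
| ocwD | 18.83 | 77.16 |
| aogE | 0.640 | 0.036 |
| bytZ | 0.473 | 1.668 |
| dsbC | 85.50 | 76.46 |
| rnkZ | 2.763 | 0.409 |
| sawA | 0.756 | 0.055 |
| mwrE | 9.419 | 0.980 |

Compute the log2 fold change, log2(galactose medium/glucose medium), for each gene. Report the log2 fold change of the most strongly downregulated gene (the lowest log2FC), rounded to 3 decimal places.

-4.152

log2(3.114/47.73) = -3.938  (hylE)
log2(77.16/18.83) = 2.035  (ocwD)
log2(0.036/0.640) = -4.152  (aogE)
log2(1.668/0.473) = 1.818  (bytZ)
log2(76.46/85.50) = -0.161  (dsbC)
log2(0.409/2.763) = -2.756  (rnkZ)
log2(0.055/0.756) = -3.781  (sawA)
log2(0.980/9.419) = -3.265  (mwrE)
aogE is most strongly downregulated.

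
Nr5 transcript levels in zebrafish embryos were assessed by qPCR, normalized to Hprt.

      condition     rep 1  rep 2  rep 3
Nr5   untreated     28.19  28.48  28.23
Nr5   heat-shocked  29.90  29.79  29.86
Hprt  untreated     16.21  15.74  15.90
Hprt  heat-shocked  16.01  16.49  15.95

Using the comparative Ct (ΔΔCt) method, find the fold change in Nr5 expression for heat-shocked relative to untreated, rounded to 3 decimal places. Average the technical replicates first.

0.392

Mean Ct: Nr5 untreated 28.300; Nr5 heat-shocked 29.850; Hprt untreated 15.950; Hprt heat-shocked 16.150
ΔCt(untreated) = 28.300 − 15.950 = 12.350
ΔCt(heat-shocked) = 29.850 − 16.150 = 13.700
ΔΔCt = 13.700 − 12.350 = 1.350
Fold change = 2^(−1.350) = 0.3923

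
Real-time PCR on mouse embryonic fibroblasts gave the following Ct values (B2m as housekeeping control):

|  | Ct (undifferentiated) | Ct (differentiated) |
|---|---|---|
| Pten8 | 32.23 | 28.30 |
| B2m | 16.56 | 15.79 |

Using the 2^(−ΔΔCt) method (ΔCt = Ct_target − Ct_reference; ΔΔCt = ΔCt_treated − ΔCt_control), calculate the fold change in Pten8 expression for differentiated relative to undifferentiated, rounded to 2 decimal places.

ΔCt(undifferentiated) = 32.230 − 16.560 = 15.670
ΔCt(differentiated) = 28.300 − 15.790 = 12.510
ΔΔCt = 12.510 − 15.670 = -3.160
Fold change = 2^(−(-3.160)) = 2^3.160 = 8.938

8.94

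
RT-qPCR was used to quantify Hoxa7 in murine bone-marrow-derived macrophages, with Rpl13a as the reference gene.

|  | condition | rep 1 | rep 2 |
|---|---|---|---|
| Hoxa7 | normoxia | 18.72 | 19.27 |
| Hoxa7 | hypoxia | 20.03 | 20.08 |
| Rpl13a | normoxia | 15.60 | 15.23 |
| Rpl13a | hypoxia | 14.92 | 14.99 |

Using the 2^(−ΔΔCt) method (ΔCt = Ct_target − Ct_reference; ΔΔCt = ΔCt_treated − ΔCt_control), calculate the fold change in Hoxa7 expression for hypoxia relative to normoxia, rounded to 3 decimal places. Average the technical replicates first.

Mean Ct: Hoxa7 normoxia 18.995; Hoxa7 hypoxia 20.055; Rpl13a normoxia 15.415; Rpl13a hypoxia 14.955
ΔCt(normoxia) = 18.995 − 15.415 = 3.580
ΔCt(hypoxia) = 20.055 − 14.955 = 5.100
ΔΔCt = 5.100 − 3.580 = 1.520
Fold change = 2^(−1.520) = 0.3487

0.349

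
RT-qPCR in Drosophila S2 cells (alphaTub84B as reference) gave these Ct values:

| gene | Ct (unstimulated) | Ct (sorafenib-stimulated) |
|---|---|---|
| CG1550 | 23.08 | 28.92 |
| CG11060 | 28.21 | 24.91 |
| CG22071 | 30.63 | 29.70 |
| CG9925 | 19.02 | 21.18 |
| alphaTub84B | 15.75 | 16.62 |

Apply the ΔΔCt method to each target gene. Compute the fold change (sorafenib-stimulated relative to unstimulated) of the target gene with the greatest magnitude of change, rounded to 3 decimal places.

0.032

CG1550: ΔΔCt = (28.92−16.62) − (23.08−15.75) = 12.30 − 7.33 = 4.97; fold change = 2^-4.97 = 0.032
CG11060: ΔΔCt = (24.91−16.62) − (28.21−15.75) = 8.29 − 12.46 = -4.17; fold change = 2^4.17 = 18.001
CG22071: ΔΔCt = (29.70−16.62) − (30.63−15.75) = 13.08 − 14.88 = -1.80; fold change = 2^1.80 = 3.482
CG9925: ΔΔCt = (21.18−16.62) − (19.02−15.75) = 4.56 − 3.27 = 1.29; fold change = 2^-1.29 = 0.409
CG1550 has the largest |ΔΔCt| = 4.97.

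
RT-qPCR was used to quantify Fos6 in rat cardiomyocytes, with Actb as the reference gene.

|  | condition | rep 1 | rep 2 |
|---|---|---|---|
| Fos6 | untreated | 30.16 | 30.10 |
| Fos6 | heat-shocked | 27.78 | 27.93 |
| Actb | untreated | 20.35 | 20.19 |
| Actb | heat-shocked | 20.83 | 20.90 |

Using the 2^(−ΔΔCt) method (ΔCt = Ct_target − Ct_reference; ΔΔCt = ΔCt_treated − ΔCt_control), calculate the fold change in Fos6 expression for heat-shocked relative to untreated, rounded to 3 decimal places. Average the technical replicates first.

Mean Ct: Fos6 untreated 30.130; Fos6 heat-shocked 27.855; Actb untreated 20.270; Actb heat-shocked 20.865
ΔCt(untreated) = 30.130 − 20.270 = 9.860
ΔCt(heat-shocked) = 27.855 − 20.865 = 6.990
ΔΔCt = 6.990 − 9.860 = -2.870
Fold change = 2^(−(-2.870)) = 2^2.870 = 7.3107

7.311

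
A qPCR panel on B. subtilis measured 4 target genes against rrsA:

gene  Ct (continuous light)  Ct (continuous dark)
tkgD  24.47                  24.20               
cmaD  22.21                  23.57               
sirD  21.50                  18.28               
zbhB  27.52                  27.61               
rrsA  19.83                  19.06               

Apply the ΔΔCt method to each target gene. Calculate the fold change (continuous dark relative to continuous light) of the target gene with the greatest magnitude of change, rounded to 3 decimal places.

tkgD: ΔΔCt = (24.20−19.06) − (24.47−19.83) = 5.14 − 4.64 = 0.50; fold change = 2^-0.50 = 0.707
cmaD: ΔΔCt = (23.57−19.06) − (22.21−19.83) = 4.51 − 2.38 = 2.13; fold change = 2^-2.13 = 0.228
sirD: ΔΔCt = (18.28−19.06) − (21.50−19.83) = -0.78 − 1.67 = -2.45; fold change = 2^2.45 = 5.464
zbhB: ΔΔCt = (27.61−19.06) − (27.52−19.83) = 8.55 − 7.69 = 0.86; fold change = 2^-0.86 = 0.551
sirD has the largest |ΔΔCt| = 2.45.

5.464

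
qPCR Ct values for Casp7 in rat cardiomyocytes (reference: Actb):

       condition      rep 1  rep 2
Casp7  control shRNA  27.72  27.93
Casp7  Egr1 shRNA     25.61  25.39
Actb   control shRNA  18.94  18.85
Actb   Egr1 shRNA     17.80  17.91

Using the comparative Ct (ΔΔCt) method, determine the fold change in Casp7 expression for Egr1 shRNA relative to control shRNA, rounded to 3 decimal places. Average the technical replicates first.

2.437

Mean Ct: Casp7 control shRNA 27.825; Casp7 Egr1 shRNA 25.500; Actb control shRNA 18.895; Actb Egr1 shRNA 17.855
ΔCt(control shRNA) = 27.825 − 18.895 = 8.930
ΔCt(Egr1 shRNA) = 25.500 − 17.855 = 7.645
ΔΔCt = 7.645 − 8.930 = -1.285
Fold change = 2^(−(-1.285)) = 2^1.285 = 2.4368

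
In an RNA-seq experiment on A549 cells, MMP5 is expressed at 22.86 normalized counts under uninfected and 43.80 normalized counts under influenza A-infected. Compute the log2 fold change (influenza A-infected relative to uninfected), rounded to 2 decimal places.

Fold change = 43.80 / 22.86 = 1.9160
log2(1.9160) = 0.938

0.94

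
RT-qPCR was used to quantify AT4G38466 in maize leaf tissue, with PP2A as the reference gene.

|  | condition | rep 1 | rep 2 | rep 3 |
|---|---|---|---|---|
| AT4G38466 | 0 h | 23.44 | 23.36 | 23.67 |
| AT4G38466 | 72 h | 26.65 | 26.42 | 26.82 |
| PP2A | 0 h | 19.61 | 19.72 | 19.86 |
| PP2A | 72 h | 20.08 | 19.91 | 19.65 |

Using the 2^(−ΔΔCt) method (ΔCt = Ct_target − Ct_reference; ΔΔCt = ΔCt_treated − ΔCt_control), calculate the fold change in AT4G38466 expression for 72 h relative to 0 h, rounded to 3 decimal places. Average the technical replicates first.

Mean Ct: AT4G38466 0 h 23.490; AT4G38466 72 h 26.630; PP2A 0 h 19.730; PP2A 72 h 19.880
ΔCt(0 h) = 23.490 − 19.730 = 3.760
ΔCt(72 h) = 26.630 − 19.880 = 6.750
ΔΔCt = 6.750 − 3.760 = 2.990
Fold change = 2^(−2.990) = 0.1259

0.126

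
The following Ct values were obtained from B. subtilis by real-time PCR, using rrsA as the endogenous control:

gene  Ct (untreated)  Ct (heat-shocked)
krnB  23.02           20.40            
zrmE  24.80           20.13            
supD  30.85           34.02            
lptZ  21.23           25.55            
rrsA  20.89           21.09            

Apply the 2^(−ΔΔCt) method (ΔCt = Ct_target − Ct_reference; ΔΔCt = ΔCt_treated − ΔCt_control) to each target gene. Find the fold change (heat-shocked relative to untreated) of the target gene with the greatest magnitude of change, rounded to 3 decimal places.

29.243

krnB: ΔΔCt = (20.40−21.09) − (23.02−20.89) = -0.69 − 2.13 = -2.82; fold change = 2^2.82 = 7.062
zrmE: ΔΔCt = (20.13−21.09) − (24.80−20.89) = -0.96 − 3.91 = -4.87; fold change = 2^4.87 = 29.243
supD: ΔΔCt = (34.02−21.09) − (30.85−20.89) = 12.93 − 9.96 = 2.97; fold change = 2^-2.97 = 0.128
lptZ: ΔΔCt = (25.55−21.09) − (21.23−20.89) = 4.46 − 0.34 = 4.12; fold change = 2^-4.12 = 0.058
zrmE has the largest |ΔΔCt| = 4.87.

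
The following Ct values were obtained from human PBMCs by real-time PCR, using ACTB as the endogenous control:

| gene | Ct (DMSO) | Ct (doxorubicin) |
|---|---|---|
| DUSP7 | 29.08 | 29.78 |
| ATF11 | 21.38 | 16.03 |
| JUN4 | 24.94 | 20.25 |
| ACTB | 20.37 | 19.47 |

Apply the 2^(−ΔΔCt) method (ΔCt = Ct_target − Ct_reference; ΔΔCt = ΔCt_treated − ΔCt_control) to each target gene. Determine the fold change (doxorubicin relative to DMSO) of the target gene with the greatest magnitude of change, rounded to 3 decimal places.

DUSP7: ΔΔCt = (29.78−19.47) − (29.08−20.37) = 10.31 − 8.71 = 1.60; fold change = 2^-1.60 = 0.330
ATF11: ΔΔCt = (16.03−19.47) − (21.38−20.37) = -3.44 − 1.01 = -4.45; fold change = 2^4.45 = 21.857
JUN4: ΔΔCt = (20.25−19.47) − (24.94−20.37) = 0.78 − 4.57 = -3.79; fold change = 2^3.79 = 13.833
ATF11 has the largest |ΔΔCt| = 4.45.

21.857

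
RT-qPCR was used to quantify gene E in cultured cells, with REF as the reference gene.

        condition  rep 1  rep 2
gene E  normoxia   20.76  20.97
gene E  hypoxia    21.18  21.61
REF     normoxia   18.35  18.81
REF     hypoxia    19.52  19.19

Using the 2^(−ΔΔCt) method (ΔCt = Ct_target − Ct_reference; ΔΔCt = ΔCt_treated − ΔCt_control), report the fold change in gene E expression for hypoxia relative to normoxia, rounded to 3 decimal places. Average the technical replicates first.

1.185

Mean Ct: gene E normoxia 20.865; gene E hypoxia 21.395; REF normoxia 18.580; REF hypoxia 19.355
ΔCt(normoxia) = 20.865 − 18.580 = 2.285
ΔCt(hypoxia) = 21.395 − 19.355 = 2.040
ΔΔCt = 2.040 − 2.285 = -0.245
Fold change = 2^(−(-0.245)) = 2^0.245 = 1.1851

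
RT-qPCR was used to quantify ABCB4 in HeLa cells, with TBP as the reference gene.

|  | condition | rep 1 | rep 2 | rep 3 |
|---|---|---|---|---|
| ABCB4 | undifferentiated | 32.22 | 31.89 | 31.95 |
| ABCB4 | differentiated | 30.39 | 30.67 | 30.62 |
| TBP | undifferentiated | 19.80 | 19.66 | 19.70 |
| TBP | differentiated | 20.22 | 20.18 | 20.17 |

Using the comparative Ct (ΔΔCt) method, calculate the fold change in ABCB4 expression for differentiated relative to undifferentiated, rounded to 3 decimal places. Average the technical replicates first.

3.811

Mean Ct: ABCB4 undifferentiated 32.020; ABCB4 differentiated 30.560; TBP undifferentiated 19.720; TBP differentiated 20.190
ΔCt(undifferentiated) = 32.020 − 19.720 = 12.300
ΔCt(differentiated) = 30.560 − 20.190 = 10.370
ΔΔCt = 10.370 − 12.300 = -1.930
Fold change = 2^(−(-1.930)) = 2^1.930 = 3.8106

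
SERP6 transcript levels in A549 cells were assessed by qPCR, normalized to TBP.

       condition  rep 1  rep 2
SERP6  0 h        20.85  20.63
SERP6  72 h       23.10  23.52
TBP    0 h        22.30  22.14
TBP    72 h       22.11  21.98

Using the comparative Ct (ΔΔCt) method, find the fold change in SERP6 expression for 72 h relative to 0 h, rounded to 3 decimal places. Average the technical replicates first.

Mean Ct: SERP6 0 h 20.740; SERP6 72 h 23.310; TBP 0 h 22.220; TBP 72 h 22.045
ΔCt(0 h) = 20.740 − 22.220 = -1.480
ΔCt(72 h) = 23.310 − 22.045 = 1.265
ΔΔCt = 1.265 − (-1.480) = 2.745
Fold change = 2^(−2.745) = 0.1492

0.149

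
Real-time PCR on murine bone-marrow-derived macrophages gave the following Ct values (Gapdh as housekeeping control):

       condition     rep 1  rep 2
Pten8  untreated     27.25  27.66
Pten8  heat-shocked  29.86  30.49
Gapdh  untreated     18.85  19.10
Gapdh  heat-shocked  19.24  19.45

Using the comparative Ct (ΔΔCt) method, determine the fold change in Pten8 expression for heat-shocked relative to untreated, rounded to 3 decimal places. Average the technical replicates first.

Mean Ct: Pten8 untreated 27.455; Pten8 heat-shocked 30.175; Gapdh untreated 18.975; Gapdh heat-shocked 19.345
ΔCt(untreated) = 27.455 − 18.975 = 8.480
ΔCt(heat-shocked) = 30.175 − 19.345 = 10.830
ΔΔCt = 10.830 − 8.480 = 2.350
Fold change = 2^(−2.350) = 0.1961

0.196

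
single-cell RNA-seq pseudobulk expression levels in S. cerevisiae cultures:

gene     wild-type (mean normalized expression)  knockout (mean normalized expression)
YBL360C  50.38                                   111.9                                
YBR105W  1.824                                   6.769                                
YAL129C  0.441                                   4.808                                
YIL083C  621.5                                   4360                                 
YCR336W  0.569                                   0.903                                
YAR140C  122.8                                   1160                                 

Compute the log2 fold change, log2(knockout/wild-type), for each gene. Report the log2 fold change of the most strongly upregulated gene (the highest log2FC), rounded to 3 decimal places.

log2(111.9/50.38) = 1.151  (YBL360C)
log2(6.769/1.824) = 1.892  (YBR105W)
log2(4.808/0.441) = 3.447  (YAL129C)
log2(4360/621.5) = 2.811  (YIL083C)
log2(0.903/0.569) = 0.666  (YCR336W)
log2(1160/122.8) = 3.240  (YAR140C)
YAL129C is most strongly upregulated.

3.447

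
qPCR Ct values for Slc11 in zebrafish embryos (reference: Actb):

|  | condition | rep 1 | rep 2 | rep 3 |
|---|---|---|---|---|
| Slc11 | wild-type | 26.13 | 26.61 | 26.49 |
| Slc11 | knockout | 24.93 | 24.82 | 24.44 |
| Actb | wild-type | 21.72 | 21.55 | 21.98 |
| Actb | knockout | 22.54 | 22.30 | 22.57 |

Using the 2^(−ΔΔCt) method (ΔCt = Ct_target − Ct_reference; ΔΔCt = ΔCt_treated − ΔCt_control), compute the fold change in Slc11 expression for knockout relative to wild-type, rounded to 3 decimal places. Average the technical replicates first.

5.278

Mean Ct: Slc11 wild-type 26.410; Slc11 knockout 24.730; Actb wild-type 21.750; Actb knockout 22.470
ΔCt(wild-type) = 26.410 − 21.750 = 4.660
ΔCt(knockout) = 24.730 − 22.470 = 2.260
ΔΔCt = 2.260 − 4.660 = -2.400
Fold change = 2^(−(-2.400)) = 2^2.400 = 5.2780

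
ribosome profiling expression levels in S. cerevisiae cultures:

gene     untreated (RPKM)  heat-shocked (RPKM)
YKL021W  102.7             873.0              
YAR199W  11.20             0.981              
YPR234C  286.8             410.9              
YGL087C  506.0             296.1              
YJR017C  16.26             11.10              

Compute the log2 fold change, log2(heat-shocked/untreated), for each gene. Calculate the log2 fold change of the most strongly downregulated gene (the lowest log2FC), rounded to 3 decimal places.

-3.513

log2(873.0/102.7) = 3.088  (YKL021W)
log2(0.981/11.20) = -3.513  (YAR199W)
log2(410.9/286.8) = 0.519  (YPR234C)
log2(296.1/506.0) = -0.773  (YGL087C)
log2(11.10/16.26) = -0.551  (YJR017C)
YAR199W is most strongly downregulated.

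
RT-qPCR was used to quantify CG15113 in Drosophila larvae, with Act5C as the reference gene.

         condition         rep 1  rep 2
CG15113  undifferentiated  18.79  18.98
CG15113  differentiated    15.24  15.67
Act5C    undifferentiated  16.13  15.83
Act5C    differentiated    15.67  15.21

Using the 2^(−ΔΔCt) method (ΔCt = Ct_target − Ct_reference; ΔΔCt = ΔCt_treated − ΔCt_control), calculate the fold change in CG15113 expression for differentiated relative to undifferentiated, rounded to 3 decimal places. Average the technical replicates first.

7.413

Mean Ct: CG15113 undifferentiated 18.885; CG15113 differentiated 15.455; Act5C undifferentiated 15.980; Act5C differentiated 15.440
ΔCt(undifferentiated) = 18.885 − 15.980 = 2.905
ΔCt(differentiated) = 15.455 − 15.440 = 0.015
ΔΔCt = 0.015 − 2.905 = -2.890
Fold change = 2^(−(-2.890)) = 2^2.890 = 7.4127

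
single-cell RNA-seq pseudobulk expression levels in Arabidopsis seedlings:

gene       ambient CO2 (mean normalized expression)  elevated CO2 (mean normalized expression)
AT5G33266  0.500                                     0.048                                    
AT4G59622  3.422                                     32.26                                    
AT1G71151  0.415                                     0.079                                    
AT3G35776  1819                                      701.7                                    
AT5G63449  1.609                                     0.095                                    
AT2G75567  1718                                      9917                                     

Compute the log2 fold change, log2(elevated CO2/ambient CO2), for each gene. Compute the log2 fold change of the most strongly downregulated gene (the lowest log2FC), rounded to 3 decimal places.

-4.082

log2(0.048/0.500) = -3.381  (AT5G33266)
log2(32.26/3.422) = 3.237  (AT4G59622)
log2(0.079/0.415) = -2.393  (AT1G71151)
log2(701.7/1819) = -1.374  (AT3G35776)
log2(0.095/1.609) = -4.082  (AT5G63449)
log2(9917/1718) = 2.529  (AT2G75567)
AT5G63449 is most strongly downregulated.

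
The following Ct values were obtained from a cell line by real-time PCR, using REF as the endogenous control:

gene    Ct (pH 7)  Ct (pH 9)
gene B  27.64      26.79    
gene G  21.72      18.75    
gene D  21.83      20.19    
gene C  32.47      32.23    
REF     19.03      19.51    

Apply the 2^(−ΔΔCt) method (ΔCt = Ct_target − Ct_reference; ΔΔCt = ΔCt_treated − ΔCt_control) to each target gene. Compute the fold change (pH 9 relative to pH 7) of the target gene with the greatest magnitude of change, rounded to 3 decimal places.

10.928

gene B: ΔΔCt = (26.79−19.51) − (27.64−19.03) = 7.28 − 8.61 = -1.33; fold change = 2^1.33 = 2.514
gene G: ΔΔCt = (18.75−19.51) − (21.72−19.03) = -0.76 − 2.69 = -3.45; fold change = 2^3.45 = 10.928
gene D: ΔΔCt = (20.19−19.51) − (21.83−19.03) = 0.68 − 2.80 = -2.12; fold change = 2^2.12 = 4.347
gene C: ΔΔCt = (32.23−19.51) − (32.47−19.03) = 12.72 − 13.44 = -0.72; fold change = 2^0.72 = 1.647
gene G has the largest |ΔΔCt| = 3.45.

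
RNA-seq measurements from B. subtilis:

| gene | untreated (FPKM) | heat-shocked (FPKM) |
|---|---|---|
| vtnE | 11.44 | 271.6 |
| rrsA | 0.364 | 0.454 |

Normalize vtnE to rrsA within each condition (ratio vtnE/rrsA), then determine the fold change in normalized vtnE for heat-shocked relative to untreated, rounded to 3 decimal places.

19.035

vtnE/rrsA (untreated) = 11.44 / 0.364 = 31.429
vtnE/rrsA (heat-shocked) = 271.6 / 0.454 = 598.24
Fold change = 598.24 / 31.429 = 19.0348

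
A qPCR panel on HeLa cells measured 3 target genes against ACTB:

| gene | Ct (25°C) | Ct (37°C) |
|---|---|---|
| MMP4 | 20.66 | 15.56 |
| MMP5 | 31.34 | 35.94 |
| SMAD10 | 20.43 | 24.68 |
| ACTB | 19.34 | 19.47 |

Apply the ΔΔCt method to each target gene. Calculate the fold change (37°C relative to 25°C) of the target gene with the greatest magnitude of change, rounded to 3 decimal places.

MMP4: ΔΔCt = (15.56−19.47) − (20.66−19.34) = -3.91 − 1.32 = -5.23; fold change = 2^5.23 = 37.531
MMP5: ΔΔCt = (35.94−19.47) − (31.34−19.34) = 16.47 − 12.00 = 4.47; fold change = 2^-4.47 = 0.045
SMAD10: ΔΔCt = (24.68−19.47) − (20.43−19.34) = 5.21 − 1.09 = 4.12; fold change = 2^-4.12 = 0.058
MMP4 has the largest |ΔΔCt| = 5.23.

37.531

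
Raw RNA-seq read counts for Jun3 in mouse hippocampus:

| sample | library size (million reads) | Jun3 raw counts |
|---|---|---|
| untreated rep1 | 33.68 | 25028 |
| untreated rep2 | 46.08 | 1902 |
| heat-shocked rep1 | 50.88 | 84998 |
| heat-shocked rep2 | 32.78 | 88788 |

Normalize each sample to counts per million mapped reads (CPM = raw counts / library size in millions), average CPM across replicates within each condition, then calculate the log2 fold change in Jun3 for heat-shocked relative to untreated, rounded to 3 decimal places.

2.481

CPM(untreated rep1) = 25028 / 33.68 = 743.1116
CPM(untreated rep2) = 1902 / 46.08 = 41.2760
CPM(heat-shocked rep1) = 84998 / 50.88 = 1670.5582
CPM(heat-shocked rep2) = 88788 / 32.78 = 2708.6028
mean CPM(untreated) = 392.1938; mean CPM(heat-shocked) = 2189.5805
Fold change = 2189.5805 / 392.1938 = 5.58290
log2(5.58290) = 2.4810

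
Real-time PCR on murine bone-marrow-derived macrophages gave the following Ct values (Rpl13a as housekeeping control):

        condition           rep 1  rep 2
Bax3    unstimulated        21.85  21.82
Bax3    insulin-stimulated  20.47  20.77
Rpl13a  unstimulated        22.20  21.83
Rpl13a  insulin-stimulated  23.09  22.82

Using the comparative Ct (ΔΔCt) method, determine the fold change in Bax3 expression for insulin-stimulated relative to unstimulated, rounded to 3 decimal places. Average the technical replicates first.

4.454

Mean Ct: Bax3 unstimulated 21.835; Bax3 insulin-stimulated 20.620; Rpl13a unstimulated 22.015; Rpl13a insulin-stimulated 22.955
ΔCt(unstimulated) = 21.835 − 22.015 = -0.180
ΔCt(insulin-stimulated) = 20.620 − 22.955 = -2.335
ΔΔCt = -2.335 − (-0.180) = -2.155
Fold change = 2^(−(-2.155)) = 2^2.155 = 4.4537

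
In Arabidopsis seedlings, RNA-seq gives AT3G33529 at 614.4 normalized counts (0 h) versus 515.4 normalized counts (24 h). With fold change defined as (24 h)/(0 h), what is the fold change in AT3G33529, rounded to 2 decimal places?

Fold change = 515.4 / 614.4 = 0.839
AT3G33529 is downregulated.

0.84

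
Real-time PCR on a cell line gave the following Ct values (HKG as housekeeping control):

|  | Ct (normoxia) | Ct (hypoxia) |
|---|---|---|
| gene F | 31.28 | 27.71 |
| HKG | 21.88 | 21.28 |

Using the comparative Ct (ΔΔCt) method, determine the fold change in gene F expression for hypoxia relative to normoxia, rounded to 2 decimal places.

ΔCt(normoxia) = 31.280 − 21.880 = 9.400
ΔCt(hypoxia) = 27.710 − 21.280 = 6.430
ΔΔCt = 6.430 − 9.400 = -2.970
Fold change = 2^(−(-2.970)) = 2^2.970 = 7.835

7.84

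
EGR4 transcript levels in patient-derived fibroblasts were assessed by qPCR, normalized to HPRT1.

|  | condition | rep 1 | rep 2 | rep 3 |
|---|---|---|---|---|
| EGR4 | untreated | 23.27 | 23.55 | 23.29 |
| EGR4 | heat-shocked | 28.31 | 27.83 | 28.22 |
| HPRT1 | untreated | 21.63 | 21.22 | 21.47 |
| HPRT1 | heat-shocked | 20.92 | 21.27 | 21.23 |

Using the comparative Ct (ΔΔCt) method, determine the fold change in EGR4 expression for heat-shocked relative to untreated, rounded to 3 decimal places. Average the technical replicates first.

0.030

Mean Ct: EGR4 untreated 23.370; EGR4 heat-shocked 28.120; HPRT1 untreated 21.440; HPRT1 heat-shocked 21.140
ΔCt(untreated) = 23.370 − 21.440 = 1.930
ΔCt(heat-shocked) = 28.120 − 21.140 = 6.980
ΔΔCt = 6.980 − 1.930 = 5.050
Fold change = 2^(−5.050) = 0.0302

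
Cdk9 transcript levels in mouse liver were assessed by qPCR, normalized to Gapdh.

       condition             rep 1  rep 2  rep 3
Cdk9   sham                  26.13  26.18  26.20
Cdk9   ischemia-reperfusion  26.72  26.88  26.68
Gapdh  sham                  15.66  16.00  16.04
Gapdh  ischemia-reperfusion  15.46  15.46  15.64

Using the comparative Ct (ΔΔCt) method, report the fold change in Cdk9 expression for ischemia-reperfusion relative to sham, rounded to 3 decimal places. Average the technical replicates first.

Mean Ct: Cdk9 sham 26.170; Cdk9 ischemia-reperfusion 26.760; Gapdh sham 15.900; Gapdh ischemia-reperfusion 15.520
ΔCt(sham) = 26.170 − 15.900 = 10.270
ΔCt(ischemia-reperfusion) = 26.760 − 15.520 = 11.240
ΔΔCt = 11.240 − 10.270 = 0.970
Fold change = 2^(−0.970) = 0.5105

0.511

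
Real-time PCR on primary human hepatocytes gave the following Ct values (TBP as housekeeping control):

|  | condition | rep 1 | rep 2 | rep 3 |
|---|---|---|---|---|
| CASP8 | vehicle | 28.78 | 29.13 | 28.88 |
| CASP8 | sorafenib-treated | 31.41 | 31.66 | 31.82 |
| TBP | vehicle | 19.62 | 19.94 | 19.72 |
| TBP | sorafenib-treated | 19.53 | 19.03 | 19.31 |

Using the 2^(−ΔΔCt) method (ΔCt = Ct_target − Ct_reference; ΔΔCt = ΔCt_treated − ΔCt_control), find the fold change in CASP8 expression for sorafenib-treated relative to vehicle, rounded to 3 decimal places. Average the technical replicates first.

Mean Ct: CASP8 vehicle 28.930; CASP8 sorafenib-treated 31.630; TBP vehicle 19.760; TBP sorafenib-treated 19.290
ΔCt(vehicle) = 28.930 − 19.760 = 9.170
ΔCt(sorafenib-treated) = 31.630 − 19.290 = 12.340
ΔΔCt = 12.340 − 9.170 = 3.170
Fold change = 2^(−3.170) = 0.1111

0.111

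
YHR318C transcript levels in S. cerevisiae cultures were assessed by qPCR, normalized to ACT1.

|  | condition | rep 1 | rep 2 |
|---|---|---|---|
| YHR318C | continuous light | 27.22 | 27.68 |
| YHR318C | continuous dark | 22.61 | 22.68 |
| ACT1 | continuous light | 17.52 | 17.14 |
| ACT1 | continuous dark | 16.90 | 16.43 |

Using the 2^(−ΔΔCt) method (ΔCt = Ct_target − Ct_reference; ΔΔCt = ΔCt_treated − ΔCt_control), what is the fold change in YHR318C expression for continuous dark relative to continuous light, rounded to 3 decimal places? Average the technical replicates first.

17.630

Mean Ct: YHR318C continuous light 27.450; YHR318C continuous dark 22.645; ACT1 continuous light 17.330; ACT1 continuous dark 16.665
ΔCt(continuous light) = 27.450 − 17.330 = 10.120
ΔCt(continuous dark) = 22.645 − 16.665 = 5.980
ΔΔCt = 5.980 − 10.120 = -4.140
Fold change = 2^(−(-4.140)) = 2^4.140 = 17.6305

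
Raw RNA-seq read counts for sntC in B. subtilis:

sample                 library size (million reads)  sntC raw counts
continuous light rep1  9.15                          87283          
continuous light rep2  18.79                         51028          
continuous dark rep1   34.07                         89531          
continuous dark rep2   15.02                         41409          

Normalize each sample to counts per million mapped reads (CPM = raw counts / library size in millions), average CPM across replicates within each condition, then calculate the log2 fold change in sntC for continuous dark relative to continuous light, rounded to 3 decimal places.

-1.186

CPM(continuous light rep1) = 87283 / 9.15 = 9539.1257
CPM(continuous light rep2) = 51028 / 18.79 = 2715.6998
CPM(continuous dark rep1) = 89531 / 34.07 = 2627.8544
CPM(continuous dark rep2) = 41409 / 15.02 = 2756.9241
mean CPM(continuous light) = 6127.4128; mean CPM(continuous dark) = 2692.3893
Fold change = 2692.3893 / 6127.4128 = 0.43940
log2(0.43940) = -1.1864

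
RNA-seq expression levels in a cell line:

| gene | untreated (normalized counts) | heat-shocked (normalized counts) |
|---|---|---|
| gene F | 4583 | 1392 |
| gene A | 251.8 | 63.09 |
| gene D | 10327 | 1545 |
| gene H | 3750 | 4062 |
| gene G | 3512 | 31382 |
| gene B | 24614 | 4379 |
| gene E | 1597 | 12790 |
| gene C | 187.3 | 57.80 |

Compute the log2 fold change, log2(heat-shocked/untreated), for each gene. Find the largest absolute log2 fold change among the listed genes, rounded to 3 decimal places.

3.160

log2(1392/4583) = -1.719  (gene F)
log2(63.09/251.8) = -1.997  (gene A)
log2(1545/10327) = -2.741  (gene D)
log2(4062/3750) = 0.115  (gene H)
log2(31382/3512) = 3.160  (gene G)
log2(4379/24614) = -2.491  (gene B)
log2(12790/1597) = 3.002  (gene E)
log2(57.80/187.3) = -1.696  (gene C)
The largest magnitude belongs to gene G.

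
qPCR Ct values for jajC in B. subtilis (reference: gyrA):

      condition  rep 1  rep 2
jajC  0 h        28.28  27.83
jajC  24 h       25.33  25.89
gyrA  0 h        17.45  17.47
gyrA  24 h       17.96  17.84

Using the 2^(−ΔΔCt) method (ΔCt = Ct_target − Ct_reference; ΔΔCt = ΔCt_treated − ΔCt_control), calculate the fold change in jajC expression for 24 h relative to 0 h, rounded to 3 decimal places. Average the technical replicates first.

Mean Ct: jajC 0 h 28.055; jajC 24 h 25.610; gyrA 0 h 17.460; gyrA 24 h 17.900
ΔCt(0 h) = 28.055 − 17.460 = 10.595
ΔCt(24 h) = 25.610 − 17.900 = 7.710
ΔΔCt = 7.710 − 10.595 = -2.885
Fold change = 2^(−(-2.885)) = 2^2.885 = 7.3871

7.387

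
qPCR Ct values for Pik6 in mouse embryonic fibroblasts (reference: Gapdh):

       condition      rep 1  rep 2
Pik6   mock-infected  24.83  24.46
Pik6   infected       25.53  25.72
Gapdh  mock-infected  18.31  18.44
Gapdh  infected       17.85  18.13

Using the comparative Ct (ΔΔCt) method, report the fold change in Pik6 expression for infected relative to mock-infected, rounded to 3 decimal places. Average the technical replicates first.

Mean Ct: Pik6 mock-infected 24.645; Pik6 infected 25.625; Gapdh mock-infected 18.375; Gapdh infected 17.990
ΔCt(mock-infected) = 24.645 − 18.375 = 6.270
ΔCt(infected) = 25.625 − 17.990 = 7.635
ΔΔCt = 7.635 − 6.270 = 1.365
Fold change = 2^(−1.365) = 0.3882

0.388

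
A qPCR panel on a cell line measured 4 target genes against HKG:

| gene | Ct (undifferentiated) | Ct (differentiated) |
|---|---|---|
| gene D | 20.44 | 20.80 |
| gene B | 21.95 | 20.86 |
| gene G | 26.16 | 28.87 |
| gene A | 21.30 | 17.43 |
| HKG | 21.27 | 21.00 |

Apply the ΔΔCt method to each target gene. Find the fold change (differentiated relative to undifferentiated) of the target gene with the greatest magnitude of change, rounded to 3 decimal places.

gene D: ΔΔCt = (20.80−21.00) − (20.44−21.27) = -0.20 − (-0.83) = 0.63; fold change = 2^-0.63 = 0.646
gene B: ΔΔCt = (20.86−21.00) − (21.95−21.27) = -0.14 − 0.68 = -0.82; fold change = 2^0.82 = 1.765
gene G: ΔΔCt = (28.87−21.00) − (26.16−21.27) = 7.87 − 4.89 = 2.98; fold change = 2^-2.98 = 0.127
gene A: ΔΔCt = (17.43−21.00) − (21.30−21.27) = -3.57 − 0.03 = -3.60; fold change = 2^3.60 = 12.126
gene A has the largest |ΔΔCt| = 3.60.

12.126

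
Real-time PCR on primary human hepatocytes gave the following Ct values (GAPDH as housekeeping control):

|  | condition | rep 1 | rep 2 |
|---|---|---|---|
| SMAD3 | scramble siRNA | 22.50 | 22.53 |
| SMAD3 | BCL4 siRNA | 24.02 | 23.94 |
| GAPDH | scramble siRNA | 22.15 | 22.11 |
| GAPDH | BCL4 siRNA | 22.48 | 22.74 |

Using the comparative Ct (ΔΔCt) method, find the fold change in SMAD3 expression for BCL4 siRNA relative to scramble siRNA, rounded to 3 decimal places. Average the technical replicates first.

Mean Ct: SMAD3 scramble siRNA 22.515; SMAD3 BCL4 siRNA 23.980; GAPDH scramble siRNA 22.130; GAPDH BCL4 siRNA 22.610
ΔCt(scramble siRNA) = 22.515 − 22.130 = 0.385
ΔCt(BCL4 siRNA) = 23.980 − 22.610 = 1.370
ΔΔCt = 1.370 − 0.385 = 0.985
Fold change = 2^(−0.985) = 0.5052

0.505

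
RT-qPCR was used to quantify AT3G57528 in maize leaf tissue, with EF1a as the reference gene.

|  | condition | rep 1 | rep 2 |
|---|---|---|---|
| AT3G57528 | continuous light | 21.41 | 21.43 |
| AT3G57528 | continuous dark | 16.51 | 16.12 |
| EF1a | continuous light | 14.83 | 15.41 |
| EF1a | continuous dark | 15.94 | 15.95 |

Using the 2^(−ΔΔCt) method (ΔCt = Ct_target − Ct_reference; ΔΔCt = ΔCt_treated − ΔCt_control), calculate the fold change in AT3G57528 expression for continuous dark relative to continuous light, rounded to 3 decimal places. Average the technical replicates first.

60.969

Mean Ct: AT3G57528 continuous light 21.420; AT3G57528 continuous dark 16.315; EF1a continuous light 15.120; EF1a continuous dark 15.945
ΔCt(continuous light) = 21.420 − 15.120 = 6.300
ΔCt(continuous dark) = 16.315 − 15.945 = 0.370
ΔΔCt = 0.370 − 6.300 = -5.930
Fold change = 2^(−(-5.930)) = 2^5.930 = 60.9688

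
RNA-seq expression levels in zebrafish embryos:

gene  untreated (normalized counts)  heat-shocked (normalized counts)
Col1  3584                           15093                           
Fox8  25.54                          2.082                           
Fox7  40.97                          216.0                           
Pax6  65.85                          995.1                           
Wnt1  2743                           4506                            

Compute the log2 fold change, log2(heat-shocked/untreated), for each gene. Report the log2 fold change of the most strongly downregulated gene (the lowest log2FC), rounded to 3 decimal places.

-3.617

log2(15093/3584) = 2.074  (Col1)
log2(2.082/25.54) = -3.617  (Fox8)
log2(216.0/40.97) = 2.398  (Fox7)
log2(995.1/65.85) = 3.918  (Pax6)
log2(4506/2743) = 0.716  (Wnt1)
Fox8 is most strongly downregulated.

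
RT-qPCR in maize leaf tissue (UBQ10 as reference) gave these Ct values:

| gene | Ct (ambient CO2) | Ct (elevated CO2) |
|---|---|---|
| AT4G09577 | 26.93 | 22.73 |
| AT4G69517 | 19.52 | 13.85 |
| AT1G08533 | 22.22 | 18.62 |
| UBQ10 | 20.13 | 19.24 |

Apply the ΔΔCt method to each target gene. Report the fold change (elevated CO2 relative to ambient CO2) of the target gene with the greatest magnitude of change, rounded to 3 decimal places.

27.474

AT4G09577: ΔΔCt = (22.73−19.24) − (26.93−20.13) = 3.49 − 6.80 = -3.31; fold change = 2^3.31 = 9.918
AT4G69517: ΔΔCt = (13.85−19.24) − (19.52−20.13) = -5.39 − (-0.61) = -4.78; fold change = 2^4.78 = 27.474
AT1G08533: ΔΔCt = (18.62−19.24) − (22.22−20.13) = -0.62 − 2.09 = -2.71; fold change = 2^2.71 = 6.543
AT4G69517 has the largest |ΔΔCt| = 4.78.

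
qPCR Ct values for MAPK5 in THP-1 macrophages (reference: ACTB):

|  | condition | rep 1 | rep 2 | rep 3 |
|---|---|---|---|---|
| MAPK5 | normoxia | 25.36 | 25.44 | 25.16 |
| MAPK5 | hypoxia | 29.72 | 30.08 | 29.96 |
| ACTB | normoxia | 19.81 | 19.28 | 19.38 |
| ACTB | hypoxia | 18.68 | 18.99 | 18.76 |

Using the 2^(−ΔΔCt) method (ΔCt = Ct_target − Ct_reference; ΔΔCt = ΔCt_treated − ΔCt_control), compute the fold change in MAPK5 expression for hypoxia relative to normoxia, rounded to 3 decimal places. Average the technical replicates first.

Mean Ct: MAPK5 normoxia 25.320; MAPK5 hypoxia 29.920; ACTB normoxia 19.490; ACTB hypoxia 18.810
ΔCt(normoxia) = 25.320 − 19.490 = 5.830
ΔCt(hypoxia) = 29.920 − 18.810 = 11.110
ΔΔCt = 11.110 − 5.830 = 5.280
Fold change = 2^(−5.280) = 0.0257

0.026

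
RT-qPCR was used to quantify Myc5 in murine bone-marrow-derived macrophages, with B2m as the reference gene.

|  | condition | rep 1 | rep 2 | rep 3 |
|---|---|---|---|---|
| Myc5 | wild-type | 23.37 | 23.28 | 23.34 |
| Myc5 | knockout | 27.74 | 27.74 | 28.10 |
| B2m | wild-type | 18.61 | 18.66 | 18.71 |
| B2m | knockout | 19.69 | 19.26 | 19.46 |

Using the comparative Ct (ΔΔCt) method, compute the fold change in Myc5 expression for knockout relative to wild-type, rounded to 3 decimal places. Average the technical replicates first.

Mean Ct: Myc5 wild-type 23.330; Myc5 knockout 27.860; B2m wild-type 18.660; B2m knockout 19.470
ΔCt(wild-type) = 23.330 − 18.660 = 4.670
ΔCt(knockout) = 27.860 − 19.470 = 8.390
ΔΔCt = 8.390 − 4.670 = 3.720
Fold change = 2^(−3.720) = 0.0759

0.076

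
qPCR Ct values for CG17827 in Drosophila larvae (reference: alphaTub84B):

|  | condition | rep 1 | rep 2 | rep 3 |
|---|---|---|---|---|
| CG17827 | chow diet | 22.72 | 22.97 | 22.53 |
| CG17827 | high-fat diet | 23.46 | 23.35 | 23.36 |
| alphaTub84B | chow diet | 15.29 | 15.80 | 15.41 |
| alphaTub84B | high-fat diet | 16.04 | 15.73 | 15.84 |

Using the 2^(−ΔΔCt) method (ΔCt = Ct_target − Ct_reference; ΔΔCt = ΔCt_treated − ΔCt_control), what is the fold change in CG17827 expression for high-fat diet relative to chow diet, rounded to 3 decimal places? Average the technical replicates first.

0.824

Mean Ct: CG17827 chow diet 22.740; CG17827 high-fat diet 23.390; alphaTub84B chow diet 15.500; alphaTub84B high-fat diet 15.870
ΔCt(chow diet) = 22.740 − 15.500 = 7.240
ΔCt(high-fat diet) = 23.390 − 15.870 = 7.520
ΔΔCt = 7.520 − 7.240 = 0.280
Fold change = 2^(−0.280) = 0.8236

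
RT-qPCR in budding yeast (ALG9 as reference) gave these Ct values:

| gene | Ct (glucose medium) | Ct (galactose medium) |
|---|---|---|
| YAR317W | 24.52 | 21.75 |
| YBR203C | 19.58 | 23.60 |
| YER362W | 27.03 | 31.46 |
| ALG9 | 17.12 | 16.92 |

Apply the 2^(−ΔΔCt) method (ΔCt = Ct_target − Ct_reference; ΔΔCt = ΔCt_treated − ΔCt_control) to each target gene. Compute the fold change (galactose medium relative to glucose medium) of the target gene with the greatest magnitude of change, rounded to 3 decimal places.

0.040

YAR317W: ΔΔCt = (21.75−16.92) − (24.52−17.12) = 4.83 − 7.40 = -2.57; fold change = 2^2.57 = 5.938
YBR203C: ΔΔCt = (23.60−16.92) − (19.58−17.12) = 6.68 − 2.46 = 4.22; fold change = 2^-4.22 = 0.054
YER362W: ΔΔCt = (31.46−16.92) − (27.03−17.12) = 14.54 − 9.91 = 4.63; fold change = 2^-4.63 = 0.040
YER362W has the largest |ΔΔCt| = 4.63.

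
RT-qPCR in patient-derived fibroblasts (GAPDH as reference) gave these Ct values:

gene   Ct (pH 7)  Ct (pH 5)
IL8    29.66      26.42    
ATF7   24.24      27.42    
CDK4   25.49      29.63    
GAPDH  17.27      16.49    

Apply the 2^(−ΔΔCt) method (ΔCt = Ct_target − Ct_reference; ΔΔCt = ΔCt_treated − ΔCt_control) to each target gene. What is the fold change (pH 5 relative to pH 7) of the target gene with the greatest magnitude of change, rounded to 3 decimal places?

IL8: ΔΔCt = (26.42−16.49) − (29.66−17.27) = 9.93 − 12.39 = -2.46; fold change = 2^2.46 = 5.502
ATF7: ΔΔCt = (27.42−16.49) − (24.24−17.27) = 10.93 − 6.97 = 3.96; fold change = 2^-3.96 = 0.064
CDK4: ΔΔCt = (29.63−16.49) − (25.49−17.27) = 13.14 − 8.22 = 4.92; fold change = 2^-4.92 = 0.033
CDK4 has the largest |ΔΔCt| = 4.92.

0.033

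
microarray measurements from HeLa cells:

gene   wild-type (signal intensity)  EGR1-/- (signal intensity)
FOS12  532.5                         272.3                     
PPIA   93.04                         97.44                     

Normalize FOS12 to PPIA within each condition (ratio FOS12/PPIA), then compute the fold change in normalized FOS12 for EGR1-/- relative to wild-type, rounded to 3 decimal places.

0.488

FOS12/PPIA (wild-type) = 532.5 / 93.04 = 5.7233
FOS12/PPIA (EGR1-/-) = 272.3 / 97.44 = 2.7945
Fold change = 2.7945 / 5.7233 = 0.4883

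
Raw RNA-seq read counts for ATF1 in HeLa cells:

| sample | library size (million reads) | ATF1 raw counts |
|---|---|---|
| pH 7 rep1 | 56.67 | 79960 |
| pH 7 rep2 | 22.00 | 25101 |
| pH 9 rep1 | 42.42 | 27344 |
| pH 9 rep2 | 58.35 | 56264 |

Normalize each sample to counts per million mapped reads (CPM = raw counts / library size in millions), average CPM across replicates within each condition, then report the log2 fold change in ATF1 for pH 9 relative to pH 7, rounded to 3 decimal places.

-0.666

CPM(pH 7 rep1) = 79960 / 56.67 = 1410.9758
CPM(pH 7 rep2) = 25101 / 22.00 = 1140.9545
CPM(pH 9 rep1) = 27344 / 42.42 = 644.6016
CPM(pH 9 rep2) = 56264 / 58.35 = 964.2502
mean CPM(pH 7) = 1275.9652; mean CPM(pH 9) = 804.4259
Fold change = 804.4259 / 1275.9652 = 0.63045
log2(0.63045) = -0.6656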